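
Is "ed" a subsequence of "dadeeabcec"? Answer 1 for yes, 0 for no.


Check if "ed" is a subsequence of "dadeeabcec"
Greedy scan:
  Position 0 ('d'): no match needed
  Position 1 ('a'): no match needed
  Position 2 ('d'): no match needed
  Position 3 ('e'): matches sub[0] = 'e'
  Position 4 ('e'): no match needed
  Position 5 ('a'): no match needed
  Position 6 ('b'): no match needed
  Position 7 ('c'): no match needed
  Position 8 ('e'): no match needed
  Position 9 ('c'): no match needed
Only matched 1/2 characters => not a subsequence

0


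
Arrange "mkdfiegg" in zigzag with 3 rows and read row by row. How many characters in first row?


Zigzag "mkdfiegg" into 3 rows:
Placing characters:
  'm' => row 0
  'k' => row 1
  'd' => row 2
  'f' => row 1
  'i' => row 0
  'e' => row 1
  'g' => row 2
  'g' => row 1
Rows:
  Row 0: "mi"
  Row 1: "kfeg"
  Row 2: "dg"
First row length: 2

2


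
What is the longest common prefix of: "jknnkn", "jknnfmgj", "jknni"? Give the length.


Words: jknnkn, jknnfmgj, jknni
  Position 0: all 'j' => match
  Position 1: all 'k' => match
  Position 2: all 'n' => match
  Position 3: all 'n' => match
  Position 4: ('k', 'f', 'i') => mismatch, stop
LCP = "jknn" (length 4)

4


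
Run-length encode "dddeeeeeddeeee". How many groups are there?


Input: dddeeeeeddeeee
Scanning for consecutive runs:
  Group 1: 'd' x 3 (positions 0-2)
  Group 2: 'e' x 5 (positions 3-7)
  Group 3: 'd' x 2 (positions 8-9)
  Group 4: 'e' x 4 (positions 10-13)
Total groups: 4

4


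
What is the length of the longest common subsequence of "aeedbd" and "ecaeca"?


LCS of "aeedbd" and "ecaeca"
DP table:
           e    c    a    e    c    a
      0    0    0    0    0    0    0
  a   0    0    0    1    1    1    1
  e   0    1    1    1    2    2    2
  e   0    1    1    1    2    2    2
  d   0    1    1    1    2    2    2
  b   0    1    1    1    2    2    2
  d   0    1    1    1    2    2    2
LCS length = dp[6][6] = 2

2


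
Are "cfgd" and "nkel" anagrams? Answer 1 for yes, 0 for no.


Strings: "cfgd", "nkel"
Sorted first:  cdfg
Sorted second: ekln
Differ at position 0: 'c' vs 'e' => not anagrams

0


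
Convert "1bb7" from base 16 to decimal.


Input: "1bb7" in base 16
Positional expansion:
  Digit '1' (value 1) x 16^3 = 4096
  Digit 'b' (value 11) x 16^2 = 2816
  Digit 'b' (value 11) x 16^1 = 176
  Digit '7' (value 7) x 16^0 = 7
Sum = 7095

7095


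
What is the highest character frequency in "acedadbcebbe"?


Input: acedadbcebbe
Character counts:
  'a': 2
  'b': 3
  'c': 2
  'd': 2
  'e': 3
Maximum frequency: 3

3


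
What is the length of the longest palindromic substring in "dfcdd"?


Input: "dfcdd"
Checking substrings for palindromes:
  [3:5] "dd" (len 2) => palindrome
Longest palindromic substring: "dd" with length 2

2


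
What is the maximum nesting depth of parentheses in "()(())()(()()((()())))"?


Input: "()(())()(()()((()())))"
Tracking depth:
  Position 0 '(': depth becomes 1
  Position 1 ')': depth becomes 0
  Position 2 '(': depth becomes 1
  Position 3 '(': depth becomes 2
  Position 4 ')': depth becomes 1
  Position 5 ')': depth becomes 0
  Position 6 '(': depth becomes 1
  Position 7 ')': depth becomes 0
  Position 8 '(': depth becomes 1
  Position 9 '(': depth becomes 2
  Position 10 ')': depth becomes 1
  Position 11 '(': depth becomes 2
  Position 12 ')': depth becomes 1
  Position 13 '(': depth becomes 2
  Position 14 '(': depth becomes 3
  Position 15 '(': depth becomes 4
  Position 16 ')': depth becomes 3
  Position 17 '(': depth becomes 4
  Position 18 ')': depth becomes 3
  Position 19 ')': depth becomes 2
  Position 20 ')': depth becomes 1
  Position 21 ')': depth becomes 0
Maximum depth reached: 4

4


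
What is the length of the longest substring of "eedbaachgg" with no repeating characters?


Input: "eedbaachgg"
Sliding window (track last position of each char):
  Position 0 ('e'): window [0,0] length 1 -- new best
  Position 1 ('e'): repeat (last at 0), move window start to 1
  Position 1 ('e'): window [1,1] length 1
  Position 2 ('d'): window [1,2] length 2 -- new best
  Position 3 ('b'): window [1,3] length 3 -- new best
  Position 4 ('a'): window [1,4] length 4 -- new best
  Position 5 ('a'): repeat (last at 4), move window start to 5
  Position 5 ('a'): window [5,5] length 1
  Position 6 ('c'): window [5,6] length 2
  Position 7 ('h'): window [5,7] length 3
  Position 8 ('g'): window [5,8] length 4
  Position 9 ('g'): repeat (last at 8), move window start to 9
  Position 9 ('g'): window [9,9] length 1
Longest substring with no repeats: "edba" with length 4

4


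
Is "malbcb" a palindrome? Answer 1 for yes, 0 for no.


Input: malbcb
Reversed: bcblam
  Compare pos 0 ('m') with pos 5 ('b'): MISMATCH
  Compare pos 1 ('a') with pos 4 ('c'): MISMATCH
  Compare pos 2 ('l') with pos 3 ('b'): MISMATCH
Result: not a palindrome

0


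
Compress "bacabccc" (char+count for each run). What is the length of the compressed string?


Input: bacabccc
Runs:
  'b' x 1 => "b1"
  'a' x 1 => "a1"
  'c' x 1 => "c1"
  'a' x 1 => "a1"
  'b' x 1 => "b1"
  'c' x 3 => "c3"
Compressed: "b1a1c1a1b1c3"
Compressed length: 12

12


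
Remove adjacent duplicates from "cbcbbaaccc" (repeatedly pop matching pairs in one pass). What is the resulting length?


Input: cbcbbaaccc
Stack-based adjacent duplicate removal:
  Read 'c': push. Stack: c
  Read 'b': push. Stack: cb
  Read 'c': push. Stack: cbc
  Read 'b': push. Stack: cbcb
  Read 'b': matches stack top 'b' => pop. Stack: cbc
  Read 'a': push. Stack: cbca
  Read 'a': matches stack top 'a' => pop. Stack: cbc
  Read 'c': matches stack top 'c' => pop. Stack: cb
  Read 'c': push. Stack: cbc
  Read 'c': matches stack top 'c' => pop. Stack: cb
Final stack: "cb" (length 2)

2


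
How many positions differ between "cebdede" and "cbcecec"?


Comparing "cebdede" and "cbcecec" position by position:
  Position 0: 'c' vs 'c' => same
  Position 1: 'e' vs 'b' => DIFFER
  Position 2: 'b' vs 'c' => DIFFER
  Position 3: 'd' vs 'e' => DIFFER
  Position 4: 'e' vs 'c' => DIFFER
  Position 5: 'd' vs 'e' => DIFFER
  Position 6: 'e' vs 'c' => DIFFER
Positions that differ: 6

6


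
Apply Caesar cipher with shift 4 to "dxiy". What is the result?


Caesar cipher: shift "dxiy" by 4
  'd' (pos 3) + 4 = pos 7 = 'h'
  'x' (pos 23) + 4 = pos 1 = 'b'
  'i' (pos 8) + 4 = pos 12 = 'm'
  'y' (pos 24) + 4 = pos 2 = 'c'
Result: hbmc

hbmc


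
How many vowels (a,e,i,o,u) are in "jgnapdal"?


Input: jgnapdal
Checking each character:
  'j' at position 0: consonant
  'g' at position 1: consonant
  'n' at position 2: consonant
  'a' at position 3: vowel (running total: 1)
  'p' at position 4: consonant
  'd' at position 5: consonant
  'a' at position 6: vowel (running total: 2)
  'l' at position 7: consonant
Total vowels: 2

2


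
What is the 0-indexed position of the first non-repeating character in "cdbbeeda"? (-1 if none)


Input: cdbbeeda
Character frequencies:
  'a': 1
  'b': 2
  'c': 1
  'd': 2
  'e': 2
Scanning left to right for freq == 1:
  Position 0 ('c'): unique! => answer = 0

0


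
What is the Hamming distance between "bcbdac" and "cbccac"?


Comparing "bcbdac" and "cbccac" position by position:
  Position 0: 'b' vs 'c' => differ
  Position 1: 'c' vs 'b' => differ
  Position 2: 'b' vs 'c' => differ
  Position 3: 'd' vs 'c' => differ
  Position 4: 'a' vs 'a' => same
  Position 5: 'c' vs 'c' => same
Total differences (Hamming distance): 4

4


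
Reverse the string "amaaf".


Input: amaaf
Reading characters right to left:
  Position 4: 'f'
  Position 3: 'a'
  Position 2: 'a'
  Position 1: 'm'
  Position 0: 'a'
Reversed: faama

faama


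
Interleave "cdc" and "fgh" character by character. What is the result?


Interleaving "cdc" and "fgh":
  Position 0: 'c' from first, 'f' from second => "cf"
  Position 1: 'd' from first, 'g' from second => "dg"
  Position 2: 'c' from first, 'h' from second => "ch"
Result: cfdgch

cfdgch


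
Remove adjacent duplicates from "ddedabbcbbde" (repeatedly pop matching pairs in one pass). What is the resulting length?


Input: ddedabbcbbde
Stack-based adjacent duplicate removal:
  Read 'd': push. Stack: d
  Read 'd': matches stack top 'd' => pop. Stack: (empty)
  Read 'e': push. Stack: e
  Read 'd': push. Stack: ed
  Read 'a': push. Stack: eda
  Read 'b': push. Stack: edab
  Read 'b': matches stack top 'b' => pop. Stack: eda
  Read 'c': push. Stack: edac
  Read 'b': push. Stack: edacb
  Read 'b': matches stack top 'b' => pop. Stack: edac
  Read 'd': push. Stack: edacd
  Read 'e': push. Stack: edacde
Final stack: "edacde" (length 6)

6


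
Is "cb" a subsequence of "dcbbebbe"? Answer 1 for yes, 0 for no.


Check if "cb" is a subsequence of "dcbbebbe"
Greedy scan:
  Position 0 ('d'): no match needed
  Position 1 ('c'): matches sub[0] = 'c'
  Position 2 ('b'): matches sub[1] = 'b'
  Position 3 ('b'): no match needed
  Position 4 ('e'): no match needed
  Position 5 ('b'): no match needed
  Position 6 ('b'): no match needed
  Position 7 ('e'): no match needed
All 2 characters matched => is a subsequence

1


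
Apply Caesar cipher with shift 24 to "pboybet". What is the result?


Caesar cipher: shift "pboybet" by 24
  'p' (pos 15) + 24 = pos 13 = 'n'
  'b' (pos 1) + 24 = pos 25 = 'z'
  'o' (pos 14) + 24 = pos 12 = 'm'
  'y' (pos 24) + 24 = pos 22 = 'w'
  'b' (pos 1) + 24 = pos 25 = 'z'
  'e' (pos 4) + 24 = pos 2 = 'c'
  't' (pos 19) + 24 = pos 17 = 'r'
Result: nzmwzcr

nzmwzcr


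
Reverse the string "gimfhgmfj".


Input: gimfhgmfj
Reading characters right to left:
  Position 8: 'j'
  Position 7: 'f'
  Position 6: 'm'
  Position 5: 'g'
  Position 4: 'h'
  Position 3: 'f'
  Position 2: 'm'
  Position 1: 'i'
  Position 0: 'g'
Reversed: jfmghfmig

jfmghfmig


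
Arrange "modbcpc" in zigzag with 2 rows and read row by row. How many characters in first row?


Zigzag "modbcpc" into 2 rows:
Placing characters:
  'm' => row 0
  'o' => row 1
  'd' => row 0
  'b' => row 1
  'c' => row 0
  'p' => row 1
  'c' => row 0
Rows:
  Row 0: "mdcc"
  Row 1: "obp"
First row length: 4

4


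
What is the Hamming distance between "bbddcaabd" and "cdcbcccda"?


Comparing "bbddcaabd" and "cdcbcccda" position by position:
  Position 0: 'b' vs 'c' => differ
  Position 1: 'b' vs 'd' => differ
  Position 2: 'd' vs 'c' => differ
  Position 3: 'd' vs 'b' => differ
  Position 4: 'c' vs 'c' => same
  Position 5: 'a' vs 'c' => differ
  Position 6: 'a' vs 'c' => differ
  Position 7: 'b' vs 'd' => differ
  Position 8: 'd' vs 'a' => differ
Total differences (Hamming distance): 8

8


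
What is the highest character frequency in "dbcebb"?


Input: dbcebb
Character counts:
  'b': 3
  'c': 1
  'd': 1
  'e': 1
Maximum frequency: 3

3


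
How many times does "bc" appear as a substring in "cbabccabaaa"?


Searching for "bc" in "cbabccabaaa"
Scanning each position:
  Position 0: "cb" => no
  Position 1: "ba" => no
  Position 2: "ab" => no
  Position 3: "bc" => MATCH
  Position 4: "cc" => no
  Position 5: "ca" => no
  Position 6: "ab" => no
  Position 7: "ba" => no
  Position 8: "aa" => no
  Position 9: "aa" => no
Total occurrences: 1

1


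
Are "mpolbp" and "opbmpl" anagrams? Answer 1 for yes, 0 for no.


Strings: "mpolbp", "opbmpl"
Sorted first:  blmopp
Sorted second: blmopp
Sorted forms match => anagrams

1


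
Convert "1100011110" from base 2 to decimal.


Input: "1100011110" in base 2
Positional expansion:
  Digit '1' (value 1) x 2^9 = 512
  Digit '1' (value 1) x 2^8 = 256
  Digit '0' (value 0) x 2^7 = 0
  Digit '0' (value 0) x 2^6 = 0
  Digit '0' (value 0) x 2^5 = 0
  Digit '1' (value 1) x 2^4 = 16
  Digit '1' (value 1) x 2^3 = 8
  Digit '1' (value 1) x 2^2 = 4
  Digit '1' (value 1) x 2^1 = 2
  Digit '0' (value 0) x 2^0 = 0
Sum = 798

798


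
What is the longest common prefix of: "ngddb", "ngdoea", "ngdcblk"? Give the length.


Words: ngddb, ngdoea, ngdcblk
  Position 0: all 'n' => match
  Position 1: all 'g' => match
  Position 2: all 'd' => match
  Position 3: ('d', 'o', 'c') => mismatch, stop
LCP = "ngd" (length 3)

3


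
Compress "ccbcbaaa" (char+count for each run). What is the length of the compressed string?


Input: ccbcbaaa
Runs:
  'c' x 2 => "c2"
  'b' x 1 => "b1"
  'c' x 1 => "c1"
  'b' x 1 => "b1"
  'a' x 3 => "a3"
Compressed: "c2b1c1b1a3"
Compressed length: 10

10


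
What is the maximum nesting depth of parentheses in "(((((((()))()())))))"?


Input: "(((((((()))()())))))"
Tracking depth:
  Position 0 '(': depth becomes 1
  Position 1 '(': depth becomes 2
  Position 2 '(': depth becomes 3
  Position 3 '(': depth becomes 4
  Position 4 '(': depth becomes 5
  Position 5 '(': depth becomes 6
  Position 6 '(': depth becomes 7
  Position 7 '(': depth becomes 8
  Position 8 ')': depth becomes 7
  Position 9 ')': depth becomes 6
  Position 10 ')': depth becomes 5
  Position 11 '(': depth becomes 6
  Position 12 ')': depth becomes 5
  Position 13 '(': depth becomes 6
  Position 14 ')': depth becomes 5
  Position 15 ')': depth becomes 4
  Position 16 ')': depth becomes 3
  Position 17 ')': depth becomes 2
  Position 18 ')': depth becomes 1
  Position 19 ')': depth becomes 0
Maximum depth reached: 8

8


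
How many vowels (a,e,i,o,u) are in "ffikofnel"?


Input: ffikofnel
Checking each character:
  'f' at position 0: consonant
  'f' at position 1: consonant
  'i' at position 2: vowel (running total: 1)
  'k' at position 3: consonant
  'o' at position 4: vowel (running total: 2)
  'f' at position 5: consonant
  'n' at position 6: consonant
  'e' at position 7: vowel (running total: 3)
  'l' at position 8: consonant
Total vowels: 3

3


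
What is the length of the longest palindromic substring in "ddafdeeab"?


Input: "ddafdeeab"
Checking substrings for palindromes:
  [0:2] "dd" (len 2) => palindrome
  [5:7] "ee" (len 2) => palindrome
Longest palindromic substring: "dd" with length 2

2


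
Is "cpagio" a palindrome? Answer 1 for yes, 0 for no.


Input: cpagio
Reversed: oigapc
  Compare pos 0 ('c') with pos 5 ('o'): MISMATCH
  Compare pos 1 ('p') with pos 4 ('i'): MISMATCH
  Compare pos 2 ('a') with pos 3 ('g'): MISMATCH
Result: not a palindrome

0


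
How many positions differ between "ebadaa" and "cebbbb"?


Comparing "ebadaa" and "cebbbb" position by position:
  Position 0: 'e' vs 'c' => DIFFER
  Position 1: 'b' vs 'e' => DIFFER
  Position 2: 'a' vs 'b' => DIFFER
  Position 3: 'd' vs 'b' => DIFFER
  Position 4: 'a' vs 'b' => DIFFER
  Position 5: 'a' vs 'b' => DIFFER
Positions that differ: 6

6


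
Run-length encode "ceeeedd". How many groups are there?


Input: ceeeedd
Scanning for consecutive runs:
  Group 1: 'c' x 1 (positions 0-0)
  Group 2: 'e' x 4 (positions 1-4)
  Group 3: 'd' x 2 (positions 5-6)
Total groups: 3

3


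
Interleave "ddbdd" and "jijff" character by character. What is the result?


Interleaving "ddbdd" and "jijff":
  Position 0: 'd' from first, 'j' from second => "dj"
  Position 1: 'd' from first, 'i' from second => "di"
  Position 2: 'b' from first, 'j' from second => "bj"
  Position 3: 'd' from first, 'f' from second => "df"
  Position 4: 'd' from first, 'f' from second => "df"
Result: djdibjdfdf

djdibjdfdf


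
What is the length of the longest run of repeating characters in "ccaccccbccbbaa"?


Input: "ccaccccbccbbaa"
Scanning for longest run:
  Position 1 ('c'): continues run of 'c', length=2
  Position 2 ('a'): new char, reset run to 1
  Position 3 ('c'): new char, reset run to 1
  Position 4 ('c'): continues run of 'c', length=2
  Position 5 ('c'): continues run of 'c', length=3
  Position 6 ('c'): continues run of 'c', length=4
  Position 7 ('b'): new char, reset run to 1
  Position 8 ('c'): new char, reset run to 1
  Position 9 ('c'): continues run of 'c', length=2
  Position 10 ('b'): new char, reset run to 1
  Position 11 ('b'): continues run of 'b', length=2
  Position 12 ('a'): new char, reset run to 1
  Position 13 ('a'): continues run of 'a', length=2
Longest run: 'c' with length 4

4


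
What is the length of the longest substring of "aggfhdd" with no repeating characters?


Input: "aggfhdd"
Sliding window (track last position of each char):
  Position 0 ('a'): window [0,0] length 1 -- new best
  Position 1 ('g'): window [0,1] length 2 -- new best
  Position 2 ('g'): repeat (last at 1), move window start to 2
  Position 2 ('g'): window [2,2] length 1
  Position 3 ('f'): window [2,3] length 2
  Position 4 ('h'): window [2,4] length 3 -- new best
  Position 5 ('d'): window [2,5] length 4 -- new best
  Position 6 ('d'): repeat (last at 5), move window start to 6
  Position 6 ('d'): window [6,6] length 1
Longest substring with no repeats: "gfhd" with length 4

4


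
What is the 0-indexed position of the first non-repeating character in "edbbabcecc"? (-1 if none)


Input: edbbabcecc
Character frequencies:
  'a': 1
  'b': 3
  'c': 3
  'd': 1
  'e': 2
Scanning left to right for freq == 1:
  Position 0 ('e'): freq=2, skip
  Position 1 ('d'): unique! => answer = 1

1


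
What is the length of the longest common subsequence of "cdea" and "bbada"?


LCS of "cdea" and "bbada"
DP table:
           b    b    a    d    a
      0    0    0    0    0    0
  c   0    0    0    0    0    0
  d   0    0    0    0    1    1
  e   0    0    0    0    1    1
  a   0    0    0    1    1    2
LCS length = dp[4][5] = 2

2


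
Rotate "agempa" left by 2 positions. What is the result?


Input: "agempa", rotate left by 2
First 2 characters: "ag"
Remaining characters: "empa"
Concatenate remaining + first: "empa" + "ag" = "empaag"

empaag


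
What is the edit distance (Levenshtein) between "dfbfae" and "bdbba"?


Computing edit distance: "dfbfae" -> "bdbba"
DP table:
           b    d    b    b    a
      0    1    2    3    4    5
  d   1    1    1    2    3    4
  f   2    2    2    2    3    4
  b   3    2    3    2    2    3
  f   4    3    3    3    3    3
  a   5    4    4    4    4    3
  e   6    5    5    5    5    4
Edit distance = dp[6][5] = 4

4


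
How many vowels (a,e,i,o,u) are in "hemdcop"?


Input: hemdcop
Checking each character:
  'h' at position 0: consonant
  'e' at position 1: vowel (running total: 1)
  'm' at position 2: consonant
  'd' at position 3: consonant
  'c' at position 4: consonant
  'o' at position 5: vowel (running total: 2)
  'p' at position 6: consonant
Total vowels: 2

2


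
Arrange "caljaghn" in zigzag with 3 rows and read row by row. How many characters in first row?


Zigzag "caljaghn" into 3 rows:
Placing characters:
  'c' => row 0
  'a' => row 1
  'l' => row 2
  'j' => row 1
  'a' => row 0
  'g' => row 1
  'h' => row 2
  'n' => row 1
Rows:
  Row 0: "ca"
  Row 1: "ajgn"
  Row 2: "lh"
First row length: 2

2


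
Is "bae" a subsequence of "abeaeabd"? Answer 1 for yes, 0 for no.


Check if "bae" is a subsequence of "abeaeabd"
Greedy scan:
  Position 0 ('a'): no match needed
  Position 1 ('b'): matches sub[0] = 'b'
  Position 2 ('e'): no match needed
  Position 3 ('a'): matches sub[1] = 'a'
  Position 4 ('e'): matches sub[2] = 'e'
  Position 5 ('a'): no match needed
  Position 6 ('b'): no match needed
  Position 7 ('d'): no match needed
All 3 characters matched => is a subsequence

1


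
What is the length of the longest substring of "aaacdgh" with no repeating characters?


Input: "aaacdgh"
Sliding window (track last position of each char):
  Position 0 ('a'): window [0,0] length 1 -- new best
  Position 1 ('a'): repeat (last at 0), move window start to 1
  Position 1 ('a'): window [1,1] length 1
  Position 2 ('a'): repeat (last at 1), move window start to 2
  Position 2 ('a'): window [2,2] length 1
  Position 3 ('c'): window [2,3] length 2 -- new best
  Position 4 ('d'): window [2,4] length 3 -- new best
  Position 5 ('g'): window [2,5] length 4 -- new best
  Position 6 ('h'): window [2,6] length 5 -- new best
Longest substring with no repeats: "acdgh" with length 5

5


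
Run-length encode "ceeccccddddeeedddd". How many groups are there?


Input: ceeccccddddeeedddd
Scanning for consecutive runs:
  Group 1: 'c' x 1 (positions 0-0)
  Group 2: 'e' x 2 (positions 1-2)
  Group 3: 'c' x 4 (positions 3-6)
  Group 4: 'd' x 4 (positions 7-10)
  Group 5: 'e' x 3 (positions 11-13)
  Group 6: 'd' x 4 (positions 14-17)
Total groups: 6

6


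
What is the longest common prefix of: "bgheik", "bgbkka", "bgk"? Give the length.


Words: bgheik, bgbkka, bgk
  Position 0: all 'b' => match
  Position 1: all 'g' => match
  Position 2: ('h', 'b', 'k') => mismatch, stop
LCP = "bg" (length 2)

2


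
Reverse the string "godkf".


Input: godkf
Reading characters right to left:
  Position 4: 'f'
  Position 3: 'k'
  Position 2: 'd'
  Position 1: 'o'
  Position 0: 'g'
Reversed: fkdog

fkdog


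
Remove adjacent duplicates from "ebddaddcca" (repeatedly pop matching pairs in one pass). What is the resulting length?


Input: ebddaddcca
Stack-based adjacent duplicate removal:
  Read 'e': push. Stack: e
  Read 'b': push. Stack: eb
  Read 'd': push. Stack: ebd
  Read 'd': matches stack top 'd' => pop. Stack: eb
  Read 'a': push. Stack: eba
  Read 'd': push. Stack: ebad
  Read 'd': matches stack top 'd' => pop. Stack: eba
  Read 'c': push. Stack: ebac
  Read 'c': matches stack top 'c' => pop. Stack: eba
  Read 'a': matches stack top 'a' => pop. Stack: eb
Final stack: "eb" (length 2)

2


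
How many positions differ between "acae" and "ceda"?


Comparing "acae" and "ceda" position by position:
  Position 0: 'a' vs 'c' => DIFFER
  Position 1: 'c' vs 'e' => DIFFER
  Position 2: 'a' vs 'd' => DIFFER
  Position 3: 'e' vs 'a' => DIFFER
Positions that differ: 4

4


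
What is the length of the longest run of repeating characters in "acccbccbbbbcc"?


Input: "acccbccbbbbcc"
Scanning for longest run:
  Position 1 ('c'): new char, reset run to 1
  Position 2 ('c'): continues run of 'c', length=2
  Position 3 ('c'): continues run of 'c', length=3
  Position 4 ('b'): new char, reset run to 1
  Position 5 ('c'): new char, reset run to 1
  Position 6 ('c'): continues run of 'c', length=2
  Position 7 ('b'): new char, reset run to 1
  Position 8 ('b'): continues run of 'b', length=2
  Position 9 ('b'): continues run of 'b', length=3
  Position 10 ('b'): continues run of 'b', length=4
  Position 11 ('c'): new char, reset run to 1
  Position 12 ('c'): continues run of 'c', length=2
Longest run: 'b' with length 4

4


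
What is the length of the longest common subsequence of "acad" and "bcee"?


LCS of "acad" and "bcee"
DP table:
           b    c    e    e
      0    0    0    0    0
  a   0    0    0    0    0
  c   0    0    1    1    1
  a   0    0    1    1    1
  d   0    0    1    1    1
LCS length = dp[4][4] = 1

1


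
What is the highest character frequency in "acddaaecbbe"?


Input: acddaaecbbe
Character counts:
  'a': 3
  'b': 2
  'c': 2
  'd': 2
  'e': 2
Maximum frequency: 3

3


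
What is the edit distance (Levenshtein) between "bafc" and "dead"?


Computing edit distance: "bafc" -> "dead"
DP table:
           d    e    a    d
      0    1    2    3    4
  b   1    1    2    3    4
  a   2    2    2    2    3
  f   3    3    3    3    3
  c   4    4    4    4    4
Edit distance = dp[4][4] = 4

4


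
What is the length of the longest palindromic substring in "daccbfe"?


Input: "daccbfe"
Checking substrings for palindromes:
  [2:4] "cc" (len 2) => palindrome
Longest palindromic substring: "cc" with length 2

2


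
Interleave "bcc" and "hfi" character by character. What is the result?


Interleaving "bcc" and "hfi":
  Position 0: 'b' from first, 'h' from second => "bh"
  Position 1: 'c' from first, 'f' from second => "cf"
  Position 2: 'c' from first, 'i' from second => "ci"
Result: bhcfci

bhcfci


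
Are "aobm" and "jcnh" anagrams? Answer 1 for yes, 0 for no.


Strings: "aobm", "jcnh"
Sorted first:  abmo
Sorted second: chjn
Differ at position 0: 'a' vs 'c' => not anagrams

0


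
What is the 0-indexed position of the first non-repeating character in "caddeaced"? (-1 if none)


Input: caddeaced
Character frequencies:
  'a': 2
  'c': 2
  'd': 3
  'e': 2
Scanning left to right for freq == 1:
  Position 0 ('c'): freq=2, skip
  Position 1 ('a'): freq=2, skip
  Position 2 ('d'): freq=3, skip
  Position 3 ('d'): freq=3, skip
  Position 4 ('e'): freq=2, skip
  Position 5 ('a'): freq=2, skip
  Position 6 ('c'): freq=2, skip
  Position 7 ('e'): freq=2, skip
  Position 8 ('d'): freq=3, skip
  No unique character found => answer = -1

-1


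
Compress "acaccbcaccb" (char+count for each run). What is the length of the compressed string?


Input: acaccbcaccb
Runs:
  'a' x 1 => "a1"
  'c' x 1 => "c1"
  'a' x 1 => "a1"
  'c' x 2 => "c2"
  'b' x 1 => "b1"
  'c' x 1 => "c1"
  'a' x 1 => "a1"
  'c' x 2 => "c2"
  'b' x 1 => "b1"
Compressed: "a1c1a1c2b1c1a1c2b1"
Compressed length: 18

18


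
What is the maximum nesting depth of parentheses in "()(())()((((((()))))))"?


Input: "()(())()((((((()))))))"
Tracking depth:
  Position 0 '(': depth becomes 1
  Position 1 ')': depth becomes 0
  Position 2 '(': depth becomes 1
  Position 3 '(': depth becomes 2
  Position 4 ')': depth becomes 1
  Position 5 ')': depth becomes 0
  Position 6 '(': depth becomes 1
  Position 7 ')': depth becomes 0
  Position 8 '(': depth becomes 1
  Position 9 '(': depth becomes 2
  Position 10 '(': depth becomes 3
  Position 11 '(': depth becomes 4
  Position 12 '(': depth becomes 5
  Position 13 '(': depth becomes 6
  Position 14 '(': depth becomes 7
  Position 15 ')': depth becomes 6
  Position 16 ')': depth becomes 5
  Position 17 ')': depth becomes 4
  Position 18 ')': depth becomes 3
  Position 19 ')': depth becomes 2
  Position 20 ')': depth becomes 1
  Position 21 ')': depth becomes 0
Maximum depth reached: 7

7


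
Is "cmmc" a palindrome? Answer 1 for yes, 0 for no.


Input: cmmc
Reversed: cmmc
  Compare pos 0 ('c') with pos 3 ('c'): match
  Compare pos 1 ('m') with pos 2 ('m'): match
Result: palindrome

1


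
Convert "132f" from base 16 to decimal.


Input: "132f" in base 16
Positional expansion:
  Digit '1' (value 1) x 16^3 = 4096
  Digit '3' (value 3) x 16^2 = 768
  Digit '2' (value 2) x 16^1 = 32
  Digit 'f' (value 15) x 16^0 = 15
Sum = 4911

4911


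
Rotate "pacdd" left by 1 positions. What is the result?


Input: "pacdd", rotate left by 1
First 1 characters: "p"
Remaining characters: "acdd"
Concatenate remaining + first: "acdd" + "p" = "acddp"

acddp


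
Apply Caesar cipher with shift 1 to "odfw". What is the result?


Caesar cipher: shift "odfw" by 1
  'o' (pos 14) + 1 = pos 15 = 'p'
  'd' (pos 3) + 1 = pos 4 = 'e'
  'f' (pos 5) + 1 = pos 6 = 'g'
  'w' (pos 22) + 1 = pos 23 = 'x'
Result: pegx

pegx


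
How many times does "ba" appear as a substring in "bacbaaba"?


Searching for "ba" in "bacbaaba"
Scanning each position:
  Position 0: "ba" => MATCH
  Position 1: "ac" => no
  Position 2: "cb" => no
  Position 3: "ba" => MATCH
  Position 4: "aa" => no
  Position 5: "ab" => no
  Position 6: "ba" => MATCH
Total occurrences: 3

3


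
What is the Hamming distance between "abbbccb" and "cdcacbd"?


Comparing "abbbccb" and "cdcacbd" position by position:
  Position 0: 'a' vs 'c' => differ
  Position 1: 'b' vs 'd' => differ
  Position 2: 'b' vs 'c' => differ
  Position 3: 'b' vs 'a' => differ
  Position 4: 'c' vs 'c' => same
  Position 5: 'c' vs 'b' => differ
  Position 6: 'b' vs 'd' => differ
Total differences (Hamming distance): 6

6


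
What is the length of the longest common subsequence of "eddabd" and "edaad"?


LCS of "eddabd" and "edaad"
DP table:
           e    d    a    a    d
      0    0    0    0    0    0
  e   0    1    1    1    1    1
  d   0    1    2    2    2    2
  d   0    1    2    2    2    3
  a   0    1    2    3    3    3
  b   0    1    2    3    3    3
  d   0    1    2    3    3    4
LCS length = dp[6][5] = 4

4


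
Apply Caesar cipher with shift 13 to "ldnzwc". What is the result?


Caesar cipher: shift "ldnzwc" by 13
  'l' (pos 11) + 13 = pos 24 = 'y'
  'd' (pos 3) + 13 = pos 16 = 'q'
  'n' (pos 13) + 13 = pos 0 = 'a'
  'z' (pos 25) + 13 = pos 12 = 'm'
  'w' (pos 22) + 13 = pos 9 = 'j'
  'c' (pos 2) + 13 = pos 15 = 'p'
Result: yqamjp

yqamjp


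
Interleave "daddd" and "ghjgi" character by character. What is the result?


Interleaving "daddd" and "ghjgi":
  Position 0: 'd' from first, 'g' from second => "dg"
  Position 1: 'a' from first, 'h' from second => "ah"
  Position 2: 'd' from first, 'j' from second => "dj"
  Position 3: 'd' from first, 'g' from second => "dg"
  Position 4: 'd' from first, 'i' from second => "di"
Result: dgahdjdgdi

dgahdjdgdi


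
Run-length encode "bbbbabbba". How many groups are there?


Input: bbbbabbba
Scanning for consecutive runs:
  Group 1: 'b' x 4 (positions 0-3)
  Group 2: 'a' x 1 (positions 4-4)
  Group 3: 'b' x 3 (positions 5-7)
  Group 4: 'a' x 1 (positions 8-8)
Total groups: 4

4


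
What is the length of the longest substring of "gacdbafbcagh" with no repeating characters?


Input: "gacdbafbcagh"
Sliding window (track last position of each char):
  Position 0 ('g'): window [0,0] length 1 -- new best
  Position 1 ('a'): window [0,1] length 2 -- new best
  Position 2 ('c'): window [0,2] length 3 -- new best
  Position 3 ('d'): window [0,3] length 4 -- new best
  Position 4 ('b'): window [0,4] length 5 -- new best
  Position 5 ('a'): repeat (last at 1), move window start to 2
  Position 5 ('a'): window [2,5] length 4
  Position 6 ('f'): window [2,6] length 5
  Position 7 ('b'): repeat (last at 4), move window start to 5
  Position 7 ('b'): window [5,7] length 3
  Position 8 ('c'): window [5,8] length 4
  Position 9 ('a'): repeat (last at 5), move window start to 6
  Position 9 ('a'): window [6,9] length 4
  Position 10 ('g'): window [6,10] length 5
  Position 11 ('h'): window [6,11] length 6 -- new best
Longest substring with no repeats: "fbcagh" with length 6

6


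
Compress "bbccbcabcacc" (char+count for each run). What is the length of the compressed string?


Input: bbccbcabcacc
Runs:
  'b' x 2 => "b2"
  'c' x 2 => "c2"
  'b' x 1 => "b1"
  'c' x 1 => "c1"
  'a' x 1 => "a1"
  'b' x 1 => "b1"
  'c' x 1 => "c1"
  'a' x 1 => "a1"
  'c' x 2 => "c2"
Compressed: "b2c2b1c1a1b1c1a1c2"
Compressed length: 18

18


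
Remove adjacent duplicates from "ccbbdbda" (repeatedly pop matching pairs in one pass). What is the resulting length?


Input: ccbbdbda
Stack-based adjacent duplicate removal:
  Read 'c': push. Stack: c
  Read 'c': matches stack top 'c' => pop. Stack: (empty)
  Read 'b': push. Stack: b
  Read 'b': matches stack top 'b' => pop. Stack: (empty)
  Read 'd': push. Stack: d
  Read 'b': push. Stack: db
  Read 'd': push. Stack: dbd
  Read 'a': push. Stack: dbda
Final stack: "dbda" (length 4)

4


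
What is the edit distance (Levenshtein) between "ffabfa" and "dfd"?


Computing edit distance: "ffabfa" -> "dfd"
DP table:
           d    f    d
      0    1    2    3
  f   1    1    1    2
  f   2    2    1    2
  a   3    3    2    2
  b   4    4    3    3
  f   5    5    4    4
  a   6    6    5    5
Edit distance = dp[6][3] = 5

5


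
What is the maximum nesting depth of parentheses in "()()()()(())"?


Input: "()()()()(())"
Tracking depth:
  Position 0 '(': depth becomes 1
  Position 1 ')': depth becomes 0
  Position 2 '(': depth becomes 1
  Position 3 ')': depth becomes 0
  Position 4 '(': depth becomes 1
  Position 5 ')': depth becomes 0
  Position 6 '(': depth becomes 1
  Position 7 ')': depth becomes 0
  Position 8 '(': depth becomes 1
  Position 9 '(': depth becomes 2
  Position 10 ')': depth becomes 1
  Position 11 ')': depth becomes 0
Maximum depth reached: 2

2


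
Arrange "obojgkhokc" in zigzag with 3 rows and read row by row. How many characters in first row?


Zigzag "obojgkhokc" into 3 rows:
Placing characters:
  'o' => row 0
  'b' => row 1
  'o' => row 2
  'j' => row 1
  'g' => row 0
  'k' => row 1
  'h' => row 2
  'o' => row 1
  'k' => row 0
  'c' => row 1
Rows:
  Row 0: "ogk"
  Row 1: "bjkoc"
  Row 2: "oh"
First row length: 3

3


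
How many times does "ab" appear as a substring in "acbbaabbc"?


Searching for "ab" in "acbbaabbc"
Scanning each position:
  Position 0: "ac" => no
  Position 1: "cb" => no
  Position 2: "bb" => no
  Position 3: "ba" => no
  Position 4: "aa" => no
  Position 5: "ab" => MATCH
  Position 6: "bb" => no
  Position 7: "bc" => no
Total occurrences: 1

1


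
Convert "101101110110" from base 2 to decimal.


Input: "101101110110" in base 2
Positional expansion:
  Digit '1' (value 1) x 2^11 = 2048
  Digit '0' (value 0) x 2^10 = 0
  Digit '1' (value 1) x 2^9 = 512
  Digit '1' (value 1) x 2^8 = 256
  Digit '0' (value 0) x 2^7 = 0
  Digit '1' (value 1) x 2^6 = 64
  Digit '1' (value 1) x 2^5 = 32
  Digit '1' (value 1) x 2^4 = 16
  Digit '0' (value 0) x 2^3 = 0
  Digit '1' (value 1) x 2^2 = 4
  Digit '1' (value 1) x 2^1 = 2
  Digit '0' (value 0) x 2^0 = 0
Sum = 2934

2934


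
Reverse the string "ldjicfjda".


Input: ldjicfjda
Reading characters right to left:
  Position 8: 'a'
  Position 7: 'd'
  Position 6: 'j'
  Position 5: 'f'
  Position 4: 'c'
  Position 3: 'i'
  Position 2: 'j'
  Position 1: 'd'
  Position 0: 'l'
Reversed: adjfcijdl

adjfcijdl


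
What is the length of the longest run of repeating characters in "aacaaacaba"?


Input: "aacaaacaba"
Scanning for longest run:
  Position 1 ('a'): continues run of 'a', length=2
  Position 2 ('c'): new char, reset run to 1
  Position 3 ('a'): new char, reset run to 1
  Position 4 ('a'): continues run of 'a', length=2
  Position 5 ('a'): continues run of 'a', length=3
  Position 6 ('c'): new char, reset run to 1
  Position 7 ('a'): new char, reset run to 1
  Position 8 ('b'): new char, reset run to 1
  Position 9 ('a'): new char, reset run to 1
Longest run: 'a' with length 3

3


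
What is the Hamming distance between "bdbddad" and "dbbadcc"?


Comparing "bdbddad" and "dbbadcc" position by position:
  Position 0: 'b' vs 'd' => differ
  Position 1: 'd' vs 'b' => differ
  Position 2: 'b' vs 'b' => same
  Position 3: 'd' vs 'a' => differ
  Position 4: 'd' vs 'd' => same
  Position 5: 'a' vs 'c' => differ
  Position 6: 'd' vs 'c' => differ
Total differences (Hamming distance): 5

5


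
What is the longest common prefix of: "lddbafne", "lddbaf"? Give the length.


Words: lddbafne, lddbaf
  Position 0: all 'l' => match
  Position 1: all 'd' => match
  Position 2: all 'd' => match
  Position 3: all 'b' => match
  Position 4: all 'a' => match
  Position 5: all 'f' => match
LCP = "lddbaf" (length 6)

6


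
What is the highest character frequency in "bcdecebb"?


Input: bcdecebb
Character counts:
  'b': 3
  'c': 2
  'd': 1
  'e': 2
Maximum frequency: 3

3


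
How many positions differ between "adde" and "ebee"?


Comparing "adde" and "ebee" position by position:
  Position 0: 'a' vs 'e' => DIFFER
  Position 1: 'd' vs 'b' => DIFFER
  Position 2: 'd' vs 'e' => DIFFER
  Position 3: 'e' vs 'e' => same
Positions that differ: 3

3


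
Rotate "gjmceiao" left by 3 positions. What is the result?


Input: "gjmceiao", rotate left by 3
First 3 characters: "gjm"
Remaining characters: "ceiao"
Concatenate remaining + first: "ceiao" + "gjm" = "ceiaogjm"

ceiaogjm


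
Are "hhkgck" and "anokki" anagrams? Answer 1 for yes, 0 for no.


Strings: "hhkgck", "anokki"
Sorted first:  cghhkk
Sorted second: aikkno
Differ at position 0: 'c' vs 'a' => not anagrams

0


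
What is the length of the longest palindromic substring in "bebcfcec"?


Input: "bebcfcec"
Checking substrings for palindromes:
  [0:3] "beb" (len 3) => palindrome
  [3:6] "cfc" (len 3) => palindrome
  [5:8] "cec" (len 3) => palindrome
Longest palindromic substring: "beb" with length 3

3


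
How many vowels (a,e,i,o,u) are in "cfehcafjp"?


Input: cfehcafjp
Checking each character:
  'c' at position 0: consonant
  'f' at position 1: consonant
  'e' at position 2: vowel (running total: 1)
  'h' at position 3: consonant
  'c' at position 4: consonant
  'a' at position 5: vowel (running total: 2)
  'f' at position 6: consonant
  'j' at position 7: consonant
  'p' at position 8: consonant
Total vowels: 2

2


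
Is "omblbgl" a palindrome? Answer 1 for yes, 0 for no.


Input: omblbgl
Reversed: lgblbmo
  Compare pos 0 ('o') with pos 6 ('l'): MISMATCH
  Compare pos 1 ('m') with pos 5 ('g'): MISMATCH
  Compare pos 2 ('b') with pos 4 ('b'): match
Result: not a palindrome

0


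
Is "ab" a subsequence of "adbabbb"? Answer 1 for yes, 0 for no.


Check if "ab" is a subsequence of "adbabbb"
Greedy scan:
  Position 0 ('a'): matches sub[0] = 'a'
  Position 1 ('d'): no match needed
  Position 2 ('b'): matches sub[1] = 'b'
  Position 3 ('a'): no match needed
  Position 4 ('b'): no match needed
  Position 5 ('b'): no match needed
  Position 6 ('b'): no match needed
All 2 characters matched => is a subsequence

1


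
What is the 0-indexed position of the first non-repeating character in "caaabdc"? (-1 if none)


Input: caaabdc
Character frequencies:
  'a': 3
  'b': 1
  'c': 2
  'd': 1
Scanning left to right for freq == 1:
  Position 0 ('c'): freq=2, skip
  Position 1 ('a'): freq=3, skip
  Position 2 ('a'): freq=3, skip
  Position 3 ('a'): freq=3, skip
  Position 4 ('b'): unique! => answer = 4

4


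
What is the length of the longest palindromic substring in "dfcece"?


Input: "dfcece"
Checking substrings for palindromes:
  [2:5] "cec" (len 3) => palindrome
  [3:6] "ece" (len 3) => palindrome
Longest palindromic substring: "cec" with length 3

3


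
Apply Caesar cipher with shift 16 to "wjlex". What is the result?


Caesar cipher: shift "wjlex" by 16
  'w' (pos 22) + 16 = pos 12 = 'm'
  'j' (pos 9) + 16 = pos 25 = 'z'
  'l' (pos 11) + 16 = pos 1 = 'b'
  'e' (pos 4) + 16 = pos 20 = 'u'
  'x' (pos 23) + 16 = pos 13 = 'n'
Result: mzbun

mzbun


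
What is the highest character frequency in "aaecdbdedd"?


Input: aaecdbdedd
Character counts:
  'a': 2
  'b': 1
  'c': 1
  'd': 4
  'e': 2
Maximum frequency: 4

4


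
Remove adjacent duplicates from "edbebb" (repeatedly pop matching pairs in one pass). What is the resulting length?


Input: edbebb
Stack-based adjacent duplicate removal:
  Read 'e': push. Stack: e
  Read 'd': push. Stack: ed
  Read 'b': push. Stack: edb
  Read 'e': push. Stack: edbe
  Read 'b': push. Stack: edbeb
  Read 'b': matches stack top 'b' => pop. Stack: edbe
Final stack: "edbe" (length 4)

4


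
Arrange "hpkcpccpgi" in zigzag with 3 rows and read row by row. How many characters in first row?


Zigzag "hpkcpccpgi" into 3 rows:
Placing characters:
  'h' => row 0
  'p' => row 1
  'k' => row 2
  'c' => row 1
  'p' => row 0
  'c' => row 1
  'c' => row 2
  'p' => row 1
  'g' => row 0
  'i' => row 1
Rows:
  Row 0: "hpg"
  Row 1: "pccpi"
  Row 2: "kc"
First row length: 3

3


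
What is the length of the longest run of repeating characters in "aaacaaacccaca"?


Input: "aaacaaacccaca"
Scanning for longest run:
  Position 1 ('a'): continues run of 'a', length=2
  Position 2 ('a'): continues run of 'a', length=3
  Position 3 ('c'): new char, reset run to 1
  Position 4 ('a'): new char, reset run to 1
  Position 5 ('a'): continues run of 'a', length=2
  Position 6 ('a'): continues run of 'a', length=3
  Position 7 ('c'): new char, reset run to 1
  Position 8 ('c'): continues run of 'c', length=2
  Position 9 ('c'): continues run of 'c', length=3
  Position 10 ('a'): new char, reset run to 1
  Position 11 ('c'): new char, reset run to 1
  Position 12 ('a'): new char, reset run to 1
Longest run: 'a' with length 3

3


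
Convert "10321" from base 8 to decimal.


Input: "10321" in base 8
Positional expansion:
  Digit '1' (value 1) x 8^4 = 4096
  Digit '0' (value 0) x 8^3 = 0
  Digit '3' (value 3) x 8^2 = 192
  Digit '2' (value 2) x 8^1 = 16
  Digit '1' (value 1) x 8^0 = 1
Sum = 4305

4305


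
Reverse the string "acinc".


Input: acinc
Reading characters right to left:
  Position 4: 'c'
  Position 3: 'n'
  Position 2: 'i'
  Position 1: 'c'
  Position 0: 'a'
Reversed: cnica

cnica
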